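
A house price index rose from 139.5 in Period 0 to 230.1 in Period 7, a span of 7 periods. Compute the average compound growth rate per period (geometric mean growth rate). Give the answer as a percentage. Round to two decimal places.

Growth factor = (230.1/139.5)^(1/7) = (1.649462)^(1/7) = 1.074110
Growth rate = 1.074110 − 1 = 0.074110 = 7.4110%

7.41%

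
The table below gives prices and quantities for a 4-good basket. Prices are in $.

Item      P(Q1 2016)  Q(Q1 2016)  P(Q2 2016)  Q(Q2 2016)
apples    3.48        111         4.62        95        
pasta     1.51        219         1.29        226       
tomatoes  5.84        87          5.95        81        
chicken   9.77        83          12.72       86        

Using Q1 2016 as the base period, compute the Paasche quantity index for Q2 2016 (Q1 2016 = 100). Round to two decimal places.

Paasche quantity index uses current-period prices as weights.
ΣP(Q2 2016)·Q(Q2 2016) = 4.62×95 + 1.29×226 + 5.95×81 + 12.72×86 = 438.9 + 291.54 + 481.95 + 1093.92 = 2306.31
ΣP(Q2 2016)·Q(Q1 2016) = 4.62×111 + 1.29×219 + 5.95×87 + 12.72×83 = 512.82 + 282.51 + 517.65 + 1055.76 = 2368.74
Index = 2306.31 / 2368.74 × 100 = 97.3644

97.36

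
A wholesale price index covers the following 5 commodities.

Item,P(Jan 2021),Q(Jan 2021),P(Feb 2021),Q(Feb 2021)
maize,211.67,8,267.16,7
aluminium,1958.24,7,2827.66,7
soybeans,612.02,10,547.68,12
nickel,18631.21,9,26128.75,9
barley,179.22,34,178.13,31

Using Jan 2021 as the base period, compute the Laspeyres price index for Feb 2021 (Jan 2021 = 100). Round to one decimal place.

137.5

Laspeyres price index uses base-period quantities as weights.
ΣP(Feb 2021)·Q(Jan 2021) = 267.16×8 + 2827.66×7 + 547.68×10 + 26128.75×9 + 178.13×34 = 2137.28 + 19793.62 + 5476.8 + 235158.75 + 6056.42 = 268622.87
ΣP(Jan 2021)·Q(Jan 2021) = 211.67×8 + 1958.24×7 + 612.02×10 + 18631.21×9 + 179.22×34 = 1693.36 + 13707.68 + 6120.2 + 167680.89 + 6093.48 = 195295.61
Index = 268622.87 / 195295.61 × 100 = 137.5468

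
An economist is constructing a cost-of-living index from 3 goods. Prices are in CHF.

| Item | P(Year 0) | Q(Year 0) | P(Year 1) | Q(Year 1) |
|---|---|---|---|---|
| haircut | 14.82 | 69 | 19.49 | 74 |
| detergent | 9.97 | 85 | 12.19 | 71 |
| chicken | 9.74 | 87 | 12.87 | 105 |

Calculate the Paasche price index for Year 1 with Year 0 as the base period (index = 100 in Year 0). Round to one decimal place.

129.4

Paasche price index uses current-period quantities as weights.
ΣP(Year 1)·Q(Year 1) = 19.49×74 + 12.19×71 + 12.87×105 = 1442.26 + 865.49 + 1351.35 = 3659.1
ΣP(Year 0)·Q(Year 1) = 14.82×74 + 9.97×71 + 9.74×105 = 1096.68 + 707.87 + 1022.7 = 2827.25
Index = 3659.1 / 2827.25 × 100 = 129.4226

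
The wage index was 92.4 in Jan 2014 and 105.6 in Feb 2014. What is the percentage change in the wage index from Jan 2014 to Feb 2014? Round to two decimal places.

14.29%

Change = (105.6 − 92.4) / 92.4 × 100
       = 13.2 / 92.4 × 100 = 14.2857%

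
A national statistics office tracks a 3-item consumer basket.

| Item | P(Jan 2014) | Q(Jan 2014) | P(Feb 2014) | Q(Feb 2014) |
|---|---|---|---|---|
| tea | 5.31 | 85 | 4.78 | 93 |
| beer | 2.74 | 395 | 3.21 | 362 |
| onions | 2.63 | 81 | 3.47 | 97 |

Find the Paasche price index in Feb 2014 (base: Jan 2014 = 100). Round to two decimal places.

Paasche price index uses current-period quantities as weights.
ΣP(Feb 2014)·Q(Feb 2014) = 4.78×93 + 3.21×362 + 3.47×97 = 444.54 + 1162.02 + 336.59 = 1943.15
ΣP(Jan 2014)·Q(Feb 2014) = 5.31×93 + 2.74×362 + 2.63×97 = 493.83 + 991.88 + 255.11 = 1740.82
Index = 1943.15 / 1740.82 × 100 = 111.6227

111.62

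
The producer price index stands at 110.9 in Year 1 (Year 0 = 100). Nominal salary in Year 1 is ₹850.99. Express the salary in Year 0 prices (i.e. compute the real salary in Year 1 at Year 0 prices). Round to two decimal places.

767.35

Real = Nominal ÷ (Index/100) = 850.99 ÷ (110.9/100)
     = 850.99 ÷ 1.109 = 767.3490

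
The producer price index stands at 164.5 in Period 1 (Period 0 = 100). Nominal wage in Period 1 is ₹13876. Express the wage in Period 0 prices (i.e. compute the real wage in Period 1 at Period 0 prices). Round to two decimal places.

8435.26

Real = Nominal ÷ (Index/100) = 13876 ÷ (164.5/100)
     = 13876 ÷ 1.645 = 8435.2584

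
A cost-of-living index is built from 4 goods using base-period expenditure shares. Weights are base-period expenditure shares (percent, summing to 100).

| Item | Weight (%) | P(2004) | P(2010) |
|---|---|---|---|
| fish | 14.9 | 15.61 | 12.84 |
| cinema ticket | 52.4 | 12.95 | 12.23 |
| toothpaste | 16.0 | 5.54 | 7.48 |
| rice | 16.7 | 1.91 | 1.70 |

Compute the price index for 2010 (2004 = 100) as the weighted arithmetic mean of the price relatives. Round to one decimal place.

fish: 14.9 × (12.84/15.61) = 14.9 × 0.822550 = 12.2560
cinema ticket: 52.4 × (12.23/12.95) = 52.4 × 0.944402 = 49.4866
toothpaste: 16.0 × (7.48/5.54) = 16.0 × 1.350181 = 21.6029
rice: 16.7 × (1.70/1.91) = 16.7 × 0.890052 = 14.8639
Index = Σ wᵢ·(p₁ᵢ/p₀ᵢ) = 12.2560 + 49.4866 + 21.6029 + 14.8639 = 98.2094

98.2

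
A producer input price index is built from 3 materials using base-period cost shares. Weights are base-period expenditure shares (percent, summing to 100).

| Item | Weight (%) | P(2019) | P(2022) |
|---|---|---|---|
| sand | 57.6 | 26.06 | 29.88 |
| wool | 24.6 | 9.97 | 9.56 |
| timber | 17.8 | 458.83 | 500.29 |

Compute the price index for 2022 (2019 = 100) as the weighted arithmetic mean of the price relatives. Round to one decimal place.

109.0

sand: 57.6 × (29.88/26.06) = 57.6 × 1.146585 = 66.0433
wool: 24.6 × (9.56/9.97) = 24.6 × 0.958877 = 23.5884
timber: 17.8 × (500.29/458.83) = 17.8 × 1.090360 = 19.4084
Index = Σ wᵢ·(p₁ᵢ/p₀ᵢ) = 66.0433 + 23.5884 + 19.4084 = 109.0401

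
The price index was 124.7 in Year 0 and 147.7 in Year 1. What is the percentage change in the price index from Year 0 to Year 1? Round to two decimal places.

Change = (147.7 − 124.7) / 124.7 × 100
       = 23.0 / 124.7 × 100 = 18.4443%

18.44%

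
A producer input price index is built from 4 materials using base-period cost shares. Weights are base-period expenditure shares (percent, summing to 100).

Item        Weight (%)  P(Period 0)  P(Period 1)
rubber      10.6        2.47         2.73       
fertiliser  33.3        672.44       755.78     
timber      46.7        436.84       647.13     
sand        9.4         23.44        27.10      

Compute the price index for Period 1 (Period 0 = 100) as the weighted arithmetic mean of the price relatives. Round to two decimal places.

rubber: 10.6 × (2.73/2.47) = 10.6 × 1.105263 = 11.7158
fertiliser: 33.3 × (755.78/672.44) = 33.3 × 1.123937 = 37.4271
timber: 46.7 × (647.13/436.84) = 46.7 × 1.481389 = 69.1809
sand: 9.4 × (27.10/23.44) = 9.4 × 1.156143 = 10.8677
Index = Σ wᵢ·(p₁ᵢ/p₀ᵢ) = 11.7158 + 37.4271 + 69.1809 + 10.8677 = 129.1915

129.19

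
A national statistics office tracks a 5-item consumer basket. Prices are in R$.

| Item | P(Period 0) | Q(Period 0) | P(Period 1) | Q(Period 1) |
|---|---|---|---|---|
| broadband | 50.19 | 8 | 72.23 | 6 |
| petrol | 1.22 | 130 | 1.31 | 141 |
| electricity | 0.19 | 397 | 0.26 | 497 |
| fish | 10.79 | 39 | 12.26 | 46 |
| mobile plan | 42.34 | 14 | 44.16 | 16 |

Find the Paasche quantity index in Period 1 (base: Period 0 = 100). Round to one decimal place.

103.6

Paasche quantity index uses current-period prices as weights.
ΣP(Period 1)·Q(Period 1) = 72.23×6 + 1.31×141 + 0.26×497 + 12.26×46 + 44.16×16 = 433.38 + 184.71 + 129.22 + 563.96 + 706.56 = 2017.83
ΣP(Period 1)·Q(Period 0) = 72.23×8 + 1.31×130 + 0.26×397 + 12.26×39 + 44.16×14 = 577.84 + 170.3 + 103.22 + 478.14 + 618.24 = 1947.74
Index = 2017.83 / 1947.74 × 100 = 103.5985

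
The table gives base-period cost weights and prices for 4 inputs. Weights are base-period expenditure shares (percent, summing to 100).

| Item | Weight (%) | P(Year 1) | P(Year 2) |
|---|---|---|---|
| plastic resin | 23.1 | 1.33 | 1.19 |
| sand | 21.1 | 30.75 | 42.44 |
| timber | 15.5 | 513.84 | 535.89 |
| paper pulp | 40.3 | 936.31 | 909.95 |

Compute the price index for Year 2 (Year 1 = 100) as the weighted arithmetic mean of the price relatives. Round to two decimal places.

105.12

plastic resin: 23.1 × (1.19/1.33) = 23.1 × 0.894737 = 20.6684
sand: 21.1 × (42.44/30.75) = 21.1 × 1.380163 = 29.1214
timber: 15.5 × (535.89/513.84) = 15.5 × 1.042912 = 16.1651
paper pulp: 40.3 × (909.95/936.31) = 40.3 × 0.971847 = 39.1654
Index = Σ wᵢ·(p₁ᵢ/p₀ᵢ) = 20.6684 + 29.1214 + 16.1651 + 39.1654 = 105.1204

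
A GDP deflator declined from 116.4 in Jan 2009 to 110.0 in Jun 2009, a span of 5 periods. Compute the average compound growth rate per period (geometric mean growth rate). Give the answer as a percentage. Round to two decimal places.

-1.12%

Growth factor = (110.0/116.4)^(1/5) = (0.945017)^(1/5) = 0.988753
Growth rate = 0.988753 − 1 = -0.011247 = -1.1247%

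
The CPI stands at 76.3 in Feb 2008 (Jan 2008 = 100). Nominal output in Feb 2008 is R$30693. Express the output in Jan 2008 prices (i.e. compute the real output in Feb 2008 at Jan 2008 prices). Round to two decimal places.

40226.74

Real = Nominal ÷ (Index/100) = 30693 ÷ (76.3/100)
     = 30693 ÷ 0.763 = 40226.7366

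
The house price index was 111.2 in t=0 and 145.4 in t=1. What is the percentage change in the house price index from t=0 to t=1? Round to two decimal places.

Change = (145.4 − 111.2) / 111.2 × 100
       = 34.2 / 111.2 × 100 = 30.7554%

30.76%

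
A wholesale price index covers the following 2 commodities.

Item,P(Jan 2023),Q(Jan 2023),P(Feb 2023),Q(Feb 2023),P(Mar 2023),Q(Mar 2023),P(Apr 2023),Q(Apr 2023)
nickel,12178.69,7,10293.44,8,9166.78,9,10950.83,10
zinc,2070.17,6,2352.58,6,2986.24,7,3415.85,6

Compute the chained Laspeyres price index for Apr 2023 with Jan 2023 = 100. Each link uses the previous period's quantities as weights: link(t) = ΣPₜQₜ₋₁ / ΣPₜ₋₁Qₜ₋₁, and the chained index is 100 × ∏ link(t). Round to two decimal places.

Link Jan 2023→Feb 2023:
ΣP(Feb 2023)Q(Jan 2023) = 10293.44×7 + 2352.58×6 = 72054.08 + 14115.48 = 86169.56
ΣP(Jan 2023)Q(Jan 2023) = 12178.69×7 + 2070.17×6 = 85250.83 + 12421.02 = 97671.85
link = 86169.56/97671.85 = 0.882235
Link Feb 2023→Mar 2023:
ΣP(Mar 2023)Q(Feb 2023) = 9166.78×8 + 2986.24×6 = 73334.24 + 17917.44 = 91251.68
ΣP(Feb 2023)Q(Feb 2023) = 10293.44×8 + 2352.58×6 = 82347.52 + 14115.48 = 96463
link = 91251.68/96463 = 0.945976
Link Mar 2023→Apr 2023:
ΣP(Apr 2023)Q(Mar 2023) = 10950.83×9 + 3415.85×7 = 98557.47 + 23910.95 = 122468.42
ΣP(Mar 2023)Q(Mar 2023) = 9166.78×9 + 2986.24×7 = 82501.02 + 20903.68 = 103404.7
link = 122468.42/103404.7 = 1.184360
Chained index = 100 × 0.882235 × 0.945976 × 1.184360 = 98.8436

98.84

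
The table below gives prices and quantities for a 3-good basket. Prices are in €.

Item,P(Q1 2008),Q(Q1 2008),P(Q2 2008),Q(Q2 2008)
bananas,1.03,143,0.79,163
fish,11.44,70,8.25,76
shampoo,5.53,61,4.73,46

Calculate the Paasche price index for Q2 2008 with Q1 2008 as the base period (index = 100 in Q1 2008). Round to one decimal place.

75.4

Paasche price index uses current-period quantities as weights.
ΣP(Q2 2008)·Q(Q2 2008) = 0.79×163 + 8.25×76 + 4.73×46 = 128.77 + 627 + 217.58 = 973.35
ΣP(Q1 2008)·Q(Q2 2008) = 1.03×163 + 11.44×76 + 5.53×46 = 167.89 + 869.44 + 254.38 = 1291.71
Index = 973.35 / 1291.71 × 100 = 75.3536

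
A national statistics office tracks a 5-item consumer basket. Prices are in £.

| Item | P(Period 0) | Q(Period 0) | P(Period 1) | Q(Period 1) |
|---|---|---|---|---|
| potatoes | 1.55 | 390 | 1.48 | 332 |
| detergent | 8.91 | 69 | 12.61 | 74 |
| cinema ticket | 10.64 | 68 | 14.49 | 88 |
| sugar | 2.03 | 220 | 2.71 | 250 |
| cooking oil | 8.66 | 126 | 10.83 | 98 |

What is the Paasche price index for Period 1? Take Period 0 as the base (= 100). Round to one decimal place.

Paasche price index uses current-period quantities as weights.
ΣP(Period 1)·Q(Period 1) = 1.48×332 + 12.61×74 + 14.49×88 + 2.71×250 + 10.83×98 = 491.36 + 933.14 + 1275.12 + 677.5 + 1061.34 = 4438.46
ΣP(Period 0)·Q(Period 1) = 1.55×332 + 8.91×74 + 10.64×88 + 2.03×250 + 8.66×98 = 514.6 + 659.34 + 936.32 + 507.5 + 848.68 = 3466.44
Index = 4438.46 / 3466.44 × 100 = 128.0409

128.0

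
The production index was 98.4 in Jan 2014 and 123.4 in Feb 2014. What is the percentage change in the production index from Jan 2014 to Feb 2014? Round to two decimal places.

Change = (123.4 − 98.4) / 98.4 × 100
       = 25.0 / 98.4 × 100 = 25.4065%

25.41%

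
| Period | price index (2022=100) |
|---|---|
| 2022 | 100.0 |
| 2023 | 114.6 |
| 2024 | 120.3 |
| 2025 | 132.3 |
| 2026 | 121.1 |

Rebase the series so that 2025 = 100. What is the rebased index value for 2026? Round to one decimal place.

Rebased(2026) = 121.1 / 132.3 × 100 = 91.5344

91.5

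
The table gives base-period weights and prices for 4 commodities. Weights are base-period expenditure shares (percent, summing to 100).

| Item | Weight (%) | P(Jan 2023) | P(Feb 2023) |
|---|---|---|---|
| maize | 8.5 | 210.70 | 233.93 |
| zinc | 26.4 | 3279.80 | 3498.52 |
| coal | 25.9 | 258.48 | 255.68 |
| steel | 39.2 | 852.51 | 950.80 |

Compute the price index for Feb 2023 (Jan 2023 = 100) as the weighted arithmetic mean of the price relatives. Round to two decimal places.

maize: 8.5 × (233.93/210.70) = 8.5 × 1.110252 = 9.4371
zinc: 26.4 × (3498.52/3279.80) = 26.4 × 1.066687 = 28.1605
coal: 25.9 × (255.68/258.48) = 25.9 × 0.989167 = 25.6194
steel: 39.2 × (950.80/852.51) = 39.2 × 1.115295 = 43.7196
Index = Σ wᵢ·(p₁ᵢ/p₀ᵢ) = 9.4371 + 28.1605 + 25.6194 + 43.7196 = 106.9367

106.94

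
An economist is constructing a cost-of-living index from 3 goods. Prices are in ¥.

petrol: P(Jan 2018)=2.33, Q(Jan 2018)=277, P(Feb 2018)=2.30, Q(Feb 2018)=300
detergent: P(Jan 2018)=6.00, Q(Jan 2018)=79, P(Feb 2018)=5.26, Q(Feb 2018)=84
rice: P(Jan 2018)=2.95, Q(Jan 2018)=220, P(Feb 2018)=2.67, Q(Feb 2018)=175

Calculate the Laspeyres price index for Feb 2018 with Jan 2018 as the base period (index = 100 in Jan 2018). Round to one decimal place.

92.7

Laspeyres price index uses base-period quantities as weights.
ΣP(Feb 2018)·Q(Jan 2018) = 2.30×277 + 5.26×79 + 2.67×220 = 637.1 + 415.54 + 587.4 = 1640.04
ΣP(Jan 2018)·Q(Jan 2018) = 2.33×277 + 6.00×79 + 2.95×220 = 645.41 + 474 + 649 = 1768.41
Index = 1640.04 / 1768.41 × 100 = 92.7409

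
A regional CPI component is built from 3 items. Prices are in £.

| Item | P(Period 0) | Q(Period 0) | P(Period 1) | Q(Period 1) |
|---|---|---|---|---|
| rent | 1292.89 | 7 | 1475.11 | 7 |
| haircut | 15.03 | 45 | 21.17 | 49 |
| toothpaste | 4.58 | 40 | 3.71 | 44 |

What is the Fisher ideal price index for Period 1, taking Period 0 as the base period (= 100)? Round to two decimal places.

Laspeyres component (base-period weights):
ΣP(Period 1)Q(Period 0) = 1475.11×7 + 21.17×45 + 3.71×40 = 10325.77 + 952.65 + 148.4 = 11426.82
ΣP(Period 0)Q(Period 0) = 1292.89×7 + 15.03×45 + 4.58×40 = 9050.23 + 676.35 + 183.2 = 9909.78
L = 11426.82 / 9909.78 × 100 = 115.3085
Paasche component (current-period weights):
ΣP(Period 1)Q(Period 1) = 1475.11×7 + 21.17×49 + 3.71×44 = 10325.77 + 1037.33 + 163.24 = 11526.34
ΣP(Period 0)Q(Period 1) = 1292.89×7 + 15.03×49 + 4.58×44 = 9050.23 + 736.47 + 201.52 = 9988.22
P = 11526.34 / 9988.22 × 100 = 115.3993
Fisher = √(L × P) = √(115.3085 × 115.3993) = 115.3539

115.35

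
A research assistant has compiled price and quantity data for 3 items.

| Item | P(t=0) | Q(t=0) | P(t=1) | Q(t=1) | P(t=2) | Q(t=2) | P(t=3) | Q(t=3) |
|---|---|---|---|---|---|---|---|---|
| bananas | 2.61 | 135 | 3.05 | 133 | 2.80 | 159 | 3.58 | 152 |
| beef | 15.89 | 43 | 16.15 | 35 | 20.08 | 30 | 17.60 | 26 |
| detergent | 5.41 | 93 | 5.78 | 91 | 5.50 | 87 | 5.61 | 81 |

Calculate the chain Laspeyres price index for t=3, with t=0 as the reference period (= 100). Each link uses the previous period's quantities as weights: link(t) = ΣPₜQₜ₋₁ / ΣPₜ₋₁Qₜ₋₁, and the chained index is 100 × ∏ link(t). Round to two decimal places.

116.81

Link t=0→t=1:
ΣP(t=1)Q(t=0) = 3.05×135 + 16.15×43 + 5.78×93 = 411.75 + 694.45 + 537.54 = 1643.74
ΣP(t=0)Q(t=0) = 2.61×135 + 15.89×43 + 5.41×93 = 352.35 + 683.27 + 503.13 = 1538.75
link = 1643.74/1538.75 = 1.068231
Link t=1→t=2:
ΣP(t=2)Q(t=1) = 2.80×133 + 20.08×35 + 5.50×91 = 372.4 + 702.8 + 500.5 = 1575.7
ΣP(t=1)Q(t=1) = 3.05×133 + 16.15×35 + 5.78×91 = 405.65 + 565.25 + 525.98 = 1496.88
link = 1575.7/1496.88 = 1.052656
Link t=2→t=3:
ΣP(t=3)Q(t=2) = 3.58×159 + 17.60×30 + 5.61×87 = 569.22 + 528 + 488.07 = 1585.29
ΣP(t=2)Q(t=2) = 2.80×159 + 20.08×30 + 5.50×87 = 445.2 + 602.4 + 478.5 = 1526.1
link = 1585.29/1526.1 = 1.038785
Chained index = 100 × 1.068231 × 1.052656 × 1.038785 = 116.8093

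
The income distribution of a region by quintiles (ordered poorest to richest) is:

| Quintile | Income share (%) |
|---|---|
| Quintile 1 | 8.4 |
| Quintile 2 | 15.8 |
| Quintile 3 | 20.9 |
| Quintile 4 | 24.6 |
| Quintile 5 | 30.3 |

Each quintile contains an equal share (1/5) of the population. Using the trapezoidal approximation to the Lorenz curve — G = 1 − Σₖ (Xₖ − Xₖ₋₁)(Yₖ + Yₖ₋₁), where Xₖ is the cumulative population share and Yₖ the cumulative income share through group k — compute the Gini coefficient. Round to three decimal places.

Cumulative income shares Yₖ: 0.0840, 0.2420, 0.4510, 0.6970, 1.0000
Σ (Xₖ−Xₖ₋₁)(Yₖ+Yₖ₋₁) = (1/5)(0.0840+0.0000) + (1/5)(0.2420+0.0840) + (1/5)(0.4510+0.2420) + (1/5)(0.6970+0.4510) + (1/5)(1.0000+0.6970)
  = 0.0168 + 0.0652 + 0.1386 + 0.2296 + 0.3394 = 0.7896
G = 1 − 0.7896 = 0.2104

0.210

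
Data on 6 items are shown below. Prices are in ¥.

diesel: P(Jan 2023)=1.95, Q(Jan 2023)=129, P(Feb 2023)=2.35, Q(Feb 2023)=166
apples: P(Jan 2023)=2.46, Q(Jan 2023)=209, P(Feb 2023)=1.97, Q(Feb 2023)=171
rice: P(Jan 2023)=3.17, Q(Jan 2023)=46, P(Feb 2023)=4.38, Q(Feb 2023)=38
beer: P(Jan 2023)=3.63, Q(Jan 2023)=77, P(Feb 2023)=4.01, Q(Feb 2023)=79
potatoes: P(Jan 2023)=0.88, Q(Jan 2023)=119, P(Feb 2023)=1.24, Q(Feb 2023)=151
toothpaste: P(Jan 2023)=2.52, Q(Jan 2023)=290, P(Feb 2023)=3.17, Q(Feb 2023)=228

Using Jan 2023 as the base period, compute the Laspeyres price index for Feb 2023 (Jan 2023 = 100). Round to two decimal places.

113.10

Laspeyres price index uses base-period quantities as weights.
ΣP(Feb 2023)·Q(Jan 2023) = 2.35×129 + 1.97×209 + 4.38×46 + 4.01×77 + 1.24×119 + 3.17×290 = 303.15 + 411.73 + 201.48 + 308.77 + 147.56 + 919.3 = 2291.99
ΣP(Jan 2023)·Q(Jan 2023) = 1.95×129 + 2.46×209 + 3.17×46 + 3.63×77 + 0.88×119 + 2.52×290 = 251.55 + 514.14 + 145.82 + 279.51 + 104.72 + 730.8 = 2026.54
Index = 2291.99 / 2026.54 × 100 = 113.0987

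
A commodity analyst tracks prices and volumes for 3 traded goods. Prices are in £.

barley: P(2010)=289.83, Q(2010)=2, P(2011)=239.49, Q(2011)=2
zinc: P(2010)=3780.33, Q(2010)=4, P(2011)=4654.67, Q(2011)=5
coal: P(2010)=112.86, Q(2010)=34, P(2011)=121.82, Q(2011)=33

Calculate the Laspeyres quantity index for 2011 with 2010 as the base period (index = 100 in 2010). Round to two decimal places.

Laspeyres quantity index uses base-period prices as weights.
ΣP(2010)·Q(2011) = 289.83×2 + 3780.33×5 + 112.86×33 = 579.66 + 18901.65 + 3724.38 = 23205.69
ΣP(2010)·Q(2010) = 289.83×2 + 3780.33×4 + 112.86×34 = 579.66 + 15121.32 + 3837.24 = 19538.22
Index = 23205.69 / 19538.22 × 100 = 118.7707

118.77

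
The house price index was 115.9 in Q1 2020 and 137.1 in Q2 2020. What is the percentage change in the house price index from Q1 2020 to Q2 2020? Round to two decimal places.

18.29%

Change = (137.1 − 115.9) / 115.9 × 100
       = 21.2 / 115.9 × 100 = 18.2916%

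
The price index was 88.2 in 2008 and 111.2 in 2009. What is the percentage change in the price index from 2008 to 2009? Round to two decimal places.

Change = (111.2 − 88.2) / 88.2 × 100
       = 23.0 / 88.2 × 100 = 26.0771%

26.08%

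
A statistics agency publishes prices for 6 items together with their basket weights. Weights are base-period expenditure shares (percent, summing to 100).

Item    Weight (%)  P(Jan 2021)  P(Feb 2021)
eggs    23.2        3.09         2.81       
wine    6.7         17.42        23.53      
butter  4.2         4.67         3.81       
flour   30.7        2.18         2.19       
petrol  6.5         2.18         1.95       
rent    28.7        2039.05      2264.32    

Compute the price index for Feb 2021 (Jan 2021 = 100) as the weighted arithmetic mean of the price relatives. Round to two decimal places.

eggs: 23.2 × (2.81/3.09) = 23.2 × 0.909385 = 21.0977
wine: 6.7 × (23.53/17.42) = 6.7 × 1.350746 = 9.0500
butter: 4.2 × (3.81/4.67) = 4.2 × 0.815846 = 3.4266
flour: 30.7 × (2.19/2.18) = 30.7 × 1.004587 = 30.8408
petrol: 6.5 × (1.95/2.18) = 6.5 × 0.894495 = 5.8142
rent: 28.7 × (2264.32/2039.05) = 28.7 × 1.110478 = 31.8707
Index = Σ wᵢ·(p₁ᵢ/p₀ᵢ) = 21.0977 + 9.0500 + 3.4266 + 30.8408 + 5.8142 + 31.8707 = 102.1000

102.10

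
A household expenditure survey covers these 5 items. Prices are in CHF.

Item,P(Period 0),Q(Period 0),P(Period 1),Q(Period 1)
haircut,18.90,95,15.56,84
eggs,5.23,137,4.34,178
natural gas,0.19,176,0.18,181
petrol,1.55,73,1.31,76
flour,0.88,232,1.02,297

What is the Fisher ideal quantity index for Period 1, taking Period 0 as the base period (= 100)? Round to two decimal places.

Laspeyres component (base-period weights):
ΣP(Period 0)Q(Period 1) = 18.90×84 + 5.23×178 + 0.19×181 + 1.55×76 + 0.88×297 = 1587.6 + 930.94 + 34.39 + 117.8 + 261.36 = 2932.09
ΣP(Period 0)Q(Period 0) = 18.90×95 + 5.23×137 + 0.19×176 + 1.55×73 + 0.88×232 = 1795.5 + 716.51 + 33.44 + 113.15 + 204.16 = 2862.76
L = 2932.09 / 2862.76 × 100 = 102.4218
Paasche component (current-period weights):
ΣP(Period 1)Q(Period 1) = 15.56×84 + 4.34×178 + 0.18×181 + 1.31×76 + 1.02×297 = 1307.04 + 772.52 + 32.58 + 99.56 + 302.94 = 2514.64
ΣP(Period 1)Q(Period 0) = 15.56×95 + 4.34×137 + 0.18×176 + 1.31×73 + 1.02×232 = 1478.2 + 594.58 + 31.68 + 95.63 + 236.64 = 2436.73
P = 2514.64 / 2436.73 × 100 = 103.1973
Fisher = √(L × P) = √(102.4218 × 103.1973) = 102.8088

102.81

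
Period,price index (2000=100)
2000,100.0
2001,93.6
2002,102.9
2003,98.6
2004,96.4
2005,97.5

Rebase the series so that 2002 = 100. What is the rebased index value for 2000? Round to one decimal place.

Rebased(2000) = 100.0 / 102.9 × 100 = 97.1817

97.2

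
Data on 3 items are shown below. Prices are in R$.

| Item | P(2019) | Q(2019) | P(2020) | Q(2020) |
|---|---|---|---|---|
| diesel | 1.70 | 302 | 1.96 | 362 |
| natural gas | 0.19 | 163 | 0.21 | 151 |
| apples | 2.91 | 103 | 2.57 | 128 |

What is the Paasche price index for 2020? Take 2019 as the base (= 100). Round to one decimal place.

105.3

Paasche price index uses current-period quantities as weights.
ΣP(2020)·Q(2020) = 1.96×362 + 0.21×151 + 2.57×128 = 709.52 + 31.71 + 328.96 = 1070.19
ΣP(2019)·Q(2020) = 1.70×362 + 0.19×151 + 2.91×128 = 615.4 + 28.69 + 372.48 = 1016.57
Index = 1070.19 / 1016.57 × 100 = 105.2746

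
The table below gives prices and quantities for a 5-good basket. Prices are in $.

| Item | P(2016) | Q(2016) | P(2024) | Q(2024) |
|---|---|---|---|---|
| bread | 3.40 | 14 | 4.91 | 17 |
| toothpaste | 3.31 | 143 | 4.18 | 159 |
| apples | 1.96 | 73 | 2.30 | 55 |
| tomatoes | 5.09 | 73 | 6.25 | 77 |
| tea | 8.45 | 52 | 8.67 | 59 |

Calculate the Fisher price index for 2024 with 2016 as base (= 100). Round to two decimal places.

118.04

Laspeyres component (base-period weights):
ΣP(2024)Q(2016) = 4.91×14 + 4.18×143 + 2.30×73 + 6.25×73 + 8.67×52 = 68.74 + 597.74 + 167.9 + 456.25 + 450.84 = 1741.47
ΣP(2016)Q(2016) = 3.40×14 + 3.31×143 + 1.96×73 + 5.09×73 + 8.45×52 = 47.6 + 473.33 + 143.08 + 371.57 + 439.4 = 1474.98
L = 1741.47 / 1474.98 × 100 = 118.0674
Paasche component (current-period weights):
ΣP(2024)Q(2024) = 4.91×17 + 4.18×159 + 2.30×55 + 6.25×77 + 8.67×59 = 83.47 + 664.62 + 126.5 + 481.25 + 511.53 = 1867.37
ΣP(2016)Q(2024) = 3.40×17 + 3.31×159 + 1.96×55 + 5.09×77 + 8.45×59 = 57.8 + 526.29 + 107.8 + 391.93 + 498.55 = 1582.37
P = 1867.37 / 1582.37 × 100 = 118.0110
Fisher = √(L × P) = √(118.0674 × 118.0110) = 118.0392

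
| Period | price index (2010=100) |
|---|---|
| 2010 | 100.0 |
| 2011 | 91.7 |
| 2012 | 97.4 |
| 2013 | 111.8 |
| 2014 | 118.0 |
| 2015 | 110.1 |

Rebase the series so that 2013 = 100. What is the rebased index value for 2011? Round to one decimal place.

82.0

Rebased(2011) = 91.7 / 111.8 × 100 = 82.0215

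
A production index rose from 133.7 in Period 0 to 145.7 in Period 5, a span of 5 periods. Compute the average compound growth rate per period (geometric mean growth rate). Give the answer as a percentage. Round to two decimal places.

1.73%

Growth factor = (145.7/133.7)^(1/5) = (1.089753)^(1/5) = 1.017339
Growth rate = 1.017339 − 1 = 0.017339 = 1.7339%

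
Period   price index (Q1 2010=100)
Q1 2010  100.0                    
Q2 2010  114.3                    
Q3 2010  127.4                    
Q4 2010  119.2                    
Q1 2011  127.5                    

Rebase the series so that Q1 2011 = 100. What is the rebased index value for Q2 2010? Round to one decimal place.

89.6

Rebased(Q2 2010) = 114.3 / 127.5 × 100 = 89.6471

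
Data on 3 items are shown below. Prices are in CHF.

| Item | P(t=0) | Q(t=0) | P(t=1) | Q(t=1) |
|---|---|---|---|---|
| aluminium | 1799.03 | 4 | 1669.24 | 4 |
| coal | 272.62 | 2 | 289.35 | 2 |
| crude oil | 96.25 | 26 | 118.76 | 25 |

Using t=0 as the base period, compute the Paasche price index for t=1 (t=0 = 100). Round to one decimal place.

Paasche price index uses current-period quantities as weights.
ΣP(t=1)·Q(t=1) = 1669.24×4 + 289.35×2 + 118.76×25 = 6676.96 + 578.7 + 2969 = 10224.66
ΣP(t=0)·Q(t=1) = 1799.03×4 + 272.62×2 + 96.25×25 = 7196.12 + 545.24 + 2406.25 = 10147.61
Index = 10224.66 / 10147.61 × 100 = 100.7593

100.8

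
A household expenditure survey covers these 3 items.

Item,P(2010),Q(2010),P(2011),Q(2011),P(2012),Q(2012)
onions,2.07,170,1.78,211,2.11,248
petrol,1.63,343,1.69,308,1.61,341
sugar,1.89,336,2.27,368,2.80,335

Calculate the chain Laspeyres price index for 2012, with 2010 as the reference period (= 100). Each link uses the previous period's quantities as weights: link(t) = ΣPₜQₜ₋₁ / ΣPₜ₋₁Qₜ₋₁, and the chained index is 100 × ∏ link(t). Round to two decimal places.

121.15

Link 2010→2011:
ΣP(2011)Q(2010) = 1.78×170 + 1.69×343 + 2.27×336 = 302.6 + 579.67 + 762.72 = 1644.99
ΣP(2010)Q(2010) = 2.07×170 + 1.63×343 + 1.89×336 = 351.9 + 559.09 + 635.04 = 1546.03
link = 1644.99/1546.03 = 1.064009
Link 2011→2012:
ΣP(2012)Q(2011) = 2.11×211 + 1.61×308 + 2.80×368 = 445.21 + 495.88 + 1030.4 = 1971.49
ΣP(2011)Q(2011) = 1.78×211 + 1.69×308 + 2.27×368 = 375.58 + 520.52 + 835.36 = 1731.46
link = 1971.49/1731.46 = 1.138629
Chained index = 100 × 1.064009 × 1.138629 = 121.1511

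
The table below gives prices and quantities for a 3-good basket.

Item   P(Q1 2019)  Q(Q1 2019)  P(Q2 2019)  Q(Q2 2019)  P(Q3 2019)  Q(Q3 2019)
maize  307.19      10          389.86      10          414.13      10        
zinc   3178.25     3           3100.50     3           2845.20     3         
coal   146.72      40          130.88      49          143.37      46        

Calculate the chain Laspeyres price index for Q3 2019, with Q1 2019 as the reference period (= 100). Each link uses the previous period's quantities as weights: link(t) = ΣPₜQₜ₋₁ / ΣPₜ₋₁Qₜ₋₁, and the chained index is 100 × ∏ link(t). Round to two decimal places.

100.23

Link Q1 2019→Q2 2019:
ΣP(Q2 2019)Q(Q1 2019) = 389.86×10 + 3100.50×3 + 130.88×40 = 3898.6 + 9301.5 + 5235.2 = 18435.3
ΣP(Q1 2019)Q(Q1 2019) = 307.19×10 + 3178.25×3 + 146.72×40 = 3071.9 + 9534.75 + 5868.8 = 18475.45
link = 18435.3/18475.45 = 0.997827
Link Q2 2019→Q3 2019:
ΣP(Q3 2019)Q(Q2 2019) = 414.13×10 + 2845.20×3 + 143.37×49 = 4141.3 + 8535.6 + 7025.13 = 19702.03
ΣP(Q2 2019)Q(Q2 2019) = 389.86×10 + 3100.50×3 + 130.88×49 = 3898.6 + 9301.5 + 6413.12 = 19613.22
link = 19702.03/19613.22 = 1.004528
Chained index = 100 × 0.997827 × 1.004528 = 100.2345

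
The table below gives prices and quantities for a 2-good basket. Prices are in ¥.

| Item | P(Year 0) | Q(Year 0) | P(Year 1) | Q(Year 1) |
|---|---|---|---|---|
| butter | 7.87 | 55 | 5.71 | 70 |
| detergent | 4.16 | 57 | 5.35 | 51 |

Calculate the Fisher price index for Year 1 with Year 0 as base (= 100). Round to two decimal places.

90.24

Laspeyres component (base-period weights):
ΣP(Year 1)Q(Year 0) = 5.71×55 + 5.35×57 = 314.05 + 304.95 = 619
ΣP(Year 0)Q(Year 0) = 7.87×55 + 4.16×57 = 432.85 + 237.12 = 669.97
L = 619 / 669.97 × 100 = 92.3922
Paasche component (current-period weights):
ΣP(Year 1)Q(Year 1) = 5.71×70 + 5.35×51 = 399.7 + 272.85 = 672.55
ΣP(Year 0)Q(Year 1) = 7.87×70 + 4.16×51 = 550.9 + 212.16 = 763.06
P = 672.55 / 763.06 × 100 = 88.1385
Fisher = √(L × P) = √(92.3922 × 88.1385) = 90.2403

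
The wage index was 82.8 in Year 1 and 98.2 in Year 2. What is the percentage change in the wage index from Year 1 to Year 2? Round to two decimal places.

18.60%

Change = (98.2 − 82.8) / 82.8 × 100
       = 15.4 / 82.8 × 100 = 18.5990%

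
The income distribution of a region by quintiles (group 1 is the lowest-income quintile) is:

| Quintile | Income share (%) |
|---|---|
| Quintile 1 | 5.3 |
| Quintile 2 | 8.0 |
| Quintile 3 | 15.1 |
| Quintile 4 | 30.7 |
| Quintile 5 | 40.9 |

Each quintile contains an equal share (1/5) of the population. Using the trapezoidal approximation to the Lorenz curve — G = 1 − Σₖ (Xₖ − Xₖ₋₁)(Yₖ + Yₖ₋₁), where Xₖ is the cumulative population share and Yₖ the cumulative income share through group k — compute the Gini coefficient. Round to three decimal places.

0.376

Cumulative income shares Yₖ: 0.0530, 0.1330, 0.2840, 0.5910, 1.0000
Σ (Xₖ−Xₖ₋₁)(Yₖ+Yₖ₋₁) = (1/5)(0.0530+0.0000) + (1/5)(0.1330+0.0530) + (1/5)(0.2840+0.1330) + (1/5)(0.5910+0.2840) + (1/5)(1.0000+0.5910)
  = 0.0106 + 0.0372 + 0.0834 + 0.1750 + 0.3182 = 0.6244
G = 1 − 0.6244 = 0.3756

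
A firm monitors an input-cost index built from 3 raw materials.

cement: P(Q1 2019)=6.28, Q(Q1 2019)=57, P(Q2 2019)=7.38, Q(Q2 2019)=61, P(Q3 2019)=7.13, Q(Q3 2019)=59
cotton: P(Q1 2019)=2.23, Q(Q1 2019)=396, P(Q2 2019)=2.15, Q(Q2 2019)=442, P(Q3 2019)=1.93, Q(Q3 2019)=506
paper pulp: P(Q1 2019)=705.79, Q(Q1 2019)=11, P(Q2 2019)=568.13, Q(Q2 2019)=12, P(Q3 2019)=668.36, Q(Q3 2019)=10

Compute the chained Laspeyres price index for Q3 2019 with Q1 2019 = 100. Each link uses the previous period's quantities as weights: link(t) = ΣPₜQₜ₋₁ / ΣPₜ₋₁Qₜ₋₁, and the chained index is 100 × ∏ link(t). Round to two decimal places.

94.61

Link Q1 2019→Q2 2019:
ΣP(Q2 2019)Q(Q1 2019) = 7.38×57 + 2.15×396 + 568.13×11 = 420.66 + 851.4 + 6249.43 = 7521.49
ΣP(Q1 2019)Q(Q1 2019) = 6.28×57 + 2.23×396 + 705.79×11 = 357.96 + 883.08 + 7763.69 = 9004.73
link = 7521.49/9004.73 = 0.835282
Link Q2 2019→Q3 2019:
ΣP(Q3 2019)Q(Q2 2019) = 7.13×61 + 1.93×442 + 668.36×12 = 434.93 + 853.06 + 8020.32 = 9308.31
ΣP(Q2 2019)Q(Q2 2019) = 7.38×61 + 2.15×442 + 568.13×12 = 450.18 + 950.3 + 6817.56 = 8218.04
link = 9308.31/8218.04 = 1.132668
Chained index = 100 × 0.835282 × 1.132668 = 94.6097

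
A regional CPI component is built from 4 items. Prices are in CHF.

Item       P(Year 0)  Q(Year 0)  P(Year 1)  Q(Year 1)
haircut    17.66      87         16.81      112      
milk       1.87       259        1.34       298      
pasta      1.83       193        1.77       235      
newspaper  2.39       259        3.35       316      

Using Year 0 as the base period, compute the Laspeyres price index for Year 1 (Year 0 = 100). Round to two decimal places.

Laspeyres price index uses base-period quantities as weights.
ΣP(Year 1)·Q(Year 0) = 16.81×87 + 1.34×259 + 1.77×193 + 3.35×259 = 1462.47 + 347.06 + 341.61 + 867.65 = 3018.79
ΣP(Year 0)·Q(Year 0) = 17.66×87 + 1.87×259 + 1.83×193 + 2.39×259 = 1536.42 + 484.33 + 353.19 + 619.01 = 2992.95
Index = 3018.79 / 2992.95 × 100 = 100.8634

100.86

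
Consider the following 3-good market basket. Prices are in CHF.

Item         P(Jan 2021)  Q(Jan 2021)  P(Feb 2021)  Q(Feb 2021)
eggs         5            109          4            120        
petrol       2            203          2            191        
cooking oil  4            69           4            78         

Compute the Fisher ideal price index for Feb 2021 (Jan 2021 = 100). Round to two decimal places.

Laspeyres component (base-period weights):
ΣP(Feb 2021)Q(Jan 2021) = 4×109 + 2×203 + 4×69 = 436 + 406 + 276 = 1118
ΣP(Jan 2021)Q(Jan 2021) = 5×109 + 2×203 + 4×69 = 545 + 406 + 276 = 1227
L = 1118 / 1227 × 100 = 91.1165
Paasche component (current-period weights):
ΣP(Feb 2021)Q(Feb 2021) = 4×120 + 2×191 + 4×78 = 480 + 382 + 312 = 1174
ΣP(Jan 2021)Q(Feb 2021) = 5×120 + 2×191 + 4×78 = 600 + 382 + 312 = 1294
P = 1174 / 1294 × 100 = 90.7264
Fisher = √(L × P) = √(91.1165 × 90.7264) = 90.9213

90.92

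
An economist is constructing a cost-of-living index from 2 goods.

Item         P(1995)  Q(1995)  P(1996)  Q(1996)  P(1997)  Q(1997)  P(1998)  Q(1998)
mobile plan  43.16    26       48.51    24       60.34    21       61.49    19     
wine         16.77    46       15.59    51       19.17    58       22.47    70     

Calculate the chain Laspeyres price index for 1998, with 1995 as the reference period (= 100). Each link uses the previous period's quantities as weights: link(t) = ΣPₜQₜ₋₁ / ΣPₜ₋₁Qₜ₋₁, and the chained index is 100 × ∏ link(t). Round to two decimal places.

Link 1995→1996:
ΣP(1996)Q(1995) = 48.51×26 + 15.59×46 = 1261.26 + 717.14 = 1978.4
ΣP(1995)Q(1995) = 43.16×26 + 16.77×46 = 1122.16 + 771.42 = 1893.58
link = 1978.4/1893.58 = 1.044793
Link 1996→1997:
ΣP(1997)Q(1996) = 60.34×24 + 19.17×51 = 1448.16 + 977.67 = 2425.83
ΣP(1996)Q(1996) = 48.51×24 + 15.59×51 = 1164.24 + 795.09 = 1959.33
link = 2425.83/1959.33 = 1.238092
Link 1997→1998:
ΣP(1998)Q(1997) = 61.49×21 + 22.47×58 = 1291.29 + 1303.26 = 2594.55
ΣP(1997)Q(1997) = 60.34×21 + 19.17×58 = 1267.14 + 1111.86 = 2379
link = 2594.55/2379 = 1.090605
Chained index = 100 × 1.044793 × 1.238092 × 1.090605 = 141.0752

141.08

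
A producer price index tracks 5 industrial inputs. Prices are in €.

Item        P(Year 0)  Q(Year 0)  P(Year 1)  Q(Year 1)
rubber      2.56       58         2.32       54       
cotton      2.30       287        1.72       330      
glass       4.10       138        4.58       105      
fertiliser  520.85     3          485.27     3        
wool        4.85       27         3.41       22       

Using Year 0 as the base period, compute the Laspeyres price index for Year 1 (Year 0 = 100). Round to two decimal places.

91.53

Laspeyres price index uses base-period quantities as weights.
ΣP(Year 1)·Q(Year 0) = 2.32×58 + 1.72×287 + 4.58×138 + 485.27×3 + 3.41×27 = 134.56 + 493.64 + 632.04 + 1455.81 + 92.07 = 2808.12
ΣP(Year 0)·Q(Year 0) = 2.56×58 + 2.30×287 + 4.10×138 + 520.85×3 + 4.85×27 = 148.48 + 660.1 + 565.8 + 1562.55 + 130.95 = 3067.88
Index = 2808.12 / 3067.88 × 100 = 91.5329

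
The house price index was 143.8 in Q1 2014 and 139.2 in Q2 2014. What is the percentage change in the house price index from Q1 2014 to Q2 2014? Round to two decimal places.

-3.20%

Change = (139.2 − 143.8) / 143.8 × 100
       = -4.6 / 143.8 × 100 = -3.1989%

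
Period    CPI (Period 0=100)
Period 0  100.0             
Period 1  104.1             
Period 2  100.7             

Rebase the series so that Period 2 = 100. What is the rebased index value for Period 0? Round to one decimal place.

Rebased(Period 0) = 100.0 / 100.7 × 100 = 99.3049

99.3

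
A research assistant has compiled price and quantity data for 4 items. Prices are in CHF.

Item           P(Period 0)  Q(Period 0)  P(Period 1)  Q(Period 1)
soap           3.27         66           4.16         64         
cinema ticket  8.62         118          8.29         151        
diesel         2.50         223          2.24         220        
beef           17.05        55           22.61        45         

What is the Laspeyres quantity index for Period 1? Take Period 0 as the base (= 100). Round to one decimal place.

103.7

Laspeyres quantity index uses base-period prices as weights.
ΣP(Period 0)·Q(Period 1) = 3.27×64 + 8.62×151 + 2.50×220 + 17.05×45 = 209.28 + 1301.62 + 550 + 767.25 = 2828.15
ΣP(Period 0)·Q(Period 0) = 3.27×66 + 8.62×118 + 2.50×223 + 17.05×55 = 215.82 + 1017.16 + 557.5 + 937.75 = 2728.23
Index = 2828.15 / 2728.23 × 100 = 103.6624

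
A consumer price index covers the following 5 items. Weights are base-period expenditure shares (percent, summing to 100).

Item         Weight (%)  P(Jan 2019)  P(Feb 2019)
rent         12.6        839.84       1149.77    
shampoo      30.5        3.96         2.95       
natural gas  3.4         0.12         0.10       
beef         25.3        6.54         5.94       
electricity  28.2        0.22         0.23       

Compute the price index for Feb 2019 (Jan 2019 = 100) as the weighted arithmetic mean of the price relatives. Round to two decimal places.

95.26

rent: 12.6 × (1149.77/839.84) = 12.6 × 1.369035 = 17.2498
shampoo: 30.5 × (2.95/3.96) = 30.5 × 0.744949 = 22.7210
natural gas: 3.4 × (0.10/0.12) = 3.4 × 0.833333 = 2.8333
beef: 25.3 × (5.94/6.54) = 25.3 × 0.908257 = 22.9789
electricity: 28.2 × (0.23/0.22) = 28.2 × 1.045455 = 29.4818
Index = Σ wᵢ·(p₁ᵢ/p₀ᵢ) = 17.2498 + 22.7210 + 2.8333 + 22.9789 + 29.4818 = 95.2648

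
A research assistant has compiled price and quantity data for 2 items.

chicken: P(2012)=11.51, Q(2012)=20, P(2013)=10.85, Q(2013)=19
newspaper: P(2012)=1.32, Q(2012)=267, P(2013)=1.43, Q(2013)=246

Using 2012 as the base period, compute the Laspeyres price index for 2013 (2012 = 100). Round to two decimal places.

102.78

Laspeyres price index uses base-period quantities as weights.
ΣP(2013)·Q(2012) = 10.85×20 + 1.43×267 = 217 + 381.81 = 598.81
ΣP(2012)·Q(2012) = 11.51×20 + 1.32×267 = 230.2 + 352.44 = 582.64
Index = 598.81 / 582.64 × 100 = 102.7753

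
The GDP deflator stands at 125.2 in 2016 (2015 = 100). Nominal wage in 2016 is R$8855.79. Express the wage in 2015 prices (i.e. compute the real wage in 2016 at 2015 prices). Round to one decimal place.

7073.3

Real = Nominal ÷ (Index/100) = 8855.79 ÷ (125.2/100)
     = 8855.79 ÷ 1.252 = 7073.3147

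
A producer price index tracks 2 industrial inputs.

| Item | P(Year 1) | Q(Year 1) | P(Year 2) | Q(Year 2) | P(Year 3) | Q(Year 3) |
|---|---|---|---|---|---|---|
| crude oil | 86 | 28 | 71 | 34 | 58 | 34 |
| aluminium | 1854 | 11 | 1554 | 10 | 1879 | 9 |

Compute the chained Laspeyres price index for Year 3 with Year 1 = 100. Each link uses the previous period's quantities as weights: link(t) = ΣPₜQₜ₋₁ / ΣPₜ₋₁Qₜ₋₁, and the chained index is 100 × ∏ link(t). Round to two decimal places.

96.77

Link Year 1→Year 2:
ΣP(Year 2)Q(Year 1) = 71×28 + 1554×11 = 1988 + 17094 = 19082
ΣP(Year 1)Q(Year 1) = 86×28 + 1854×11 = 2408 + 20394 = 22802
link = 19082/22802 = 0.836856
Link Year 2→Year 3:
ΣP(Year 3)Q(Year 2) = 58×34 + 1879×10 = 1972 + 18790 = 20762
ΣP(Year 2)Q(Year 2) = 71×34 + 1554×10 = 2414 + 15540 = 17954
link = 20762/17954 = 1.156400
Chained index = 100 × 0.836856 × 1.156400 = 96.7740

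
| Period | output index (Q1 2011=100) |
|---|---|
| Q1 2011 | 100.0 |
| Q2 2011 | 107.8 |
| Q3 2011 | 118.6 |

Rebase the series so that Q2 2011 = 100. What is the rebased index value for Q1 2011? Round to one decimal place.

Rebased(Q1 2011) = 100.0 / 107.8 × 100 = 92.7644

92.8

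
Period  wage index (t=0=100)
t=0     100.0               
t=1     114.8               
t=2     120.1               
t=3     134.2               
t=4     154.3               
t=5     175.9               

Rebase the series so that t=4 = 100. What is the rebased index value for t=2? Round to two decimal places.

Rebased(t=2) = 120.1 / 154.3 × 100 = 77.8354

77.84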